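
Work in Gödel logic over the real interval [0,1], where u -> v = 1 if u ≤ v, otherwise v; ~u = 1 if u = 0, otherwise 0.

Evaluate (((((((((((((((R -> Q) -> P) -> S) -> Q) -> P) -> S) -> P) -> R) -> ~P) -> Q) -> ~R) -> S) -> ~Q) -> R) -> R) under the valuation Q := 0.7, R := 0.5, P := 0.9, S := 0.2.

0.50

(R -> Q): 0.5 ≤ 0.7, so result = 1
((R -> Q) -> P): 1 > 0.9, so result = 0.9
(((R -> Q) -> P) -> S): 0.9 > 0.2, so result = 0.2
((((R -> Q) -> P) -> S) -> Q): 0.2 ≤ 0.7, so result = 1
(((((R -> Q) -> P) -> S) -> Q) -> P): 1 > 0.9, so result = 0.9
((((((R -> Q) -> P) -> S) -> Q) -> P) -> S): 0.9 > 0.2, so result = 0.2
(((((((R -> Q) -> P) -> S) -> Q) -> P) -> S) -> P): 0.2 ≤ 0.9, so result = 1
((((((((R -> Q) -> P) -> S) -> Q) -> P) -> S) -> P) -> R): 1 > 0.5, so result = 0.5
~P: Gödel ¬ of 0.9 = 0 (operand ≠ 0)
(((((((((R -> Q) -> P) -> S) -> Q) -> P) -> S) -> P) -> R) -> ~P): 0.5 > 0, so result = 0
((((((((((R -> Q) -> P) -> S) -> Q) -> P) -> S) -> P) -> R) -> ~P) -> Q): 0 ≤ 0.7, so result = 1
~R: Gödel ¬ of 0.5 = 0 (operand ≠ 0)
(((((((((((R -> Q) -> P) -> S) -> Q) -> P) -> S) -> P) -> R) -> ~P) -> Q) -> ~R): 1 > 0, so result = 0
((((((((((((R -> Q) -> P) -> S) -> Q) -> P) -> S) -> P) -> R) -> ~P) -> Q) -> ~R) -> S): 0 ≤ 0.2, so result = 1
~Q: Gödel ¬ of 0.7 = 0 (operand ≠ 0)
(((((((((((((R -> Q) -> P) -> S) -> Q) -> P) -> S) -> P) -> R) -> ~P) -> Q) -> ~R) -> S) -> ~Q): 1 > 0, so result = 0
((((((((((((((R -> Q) -> P) -> S) -> Q) -> P) -> S) -> P) -> R) -> ~P) -> Q) -> ~R) -> S) -> ~Q) -> R): 0 ≤ 0.5, so result = 1
(((((((((((((((R -> Q) -> P) -> S) -> Q) -> P) -> S) -> P) -> R) -> ~P) -> Q) -> ~R) -> S) -> ~Q) -> R) -> R): 1 > 0.5, so result = 0.5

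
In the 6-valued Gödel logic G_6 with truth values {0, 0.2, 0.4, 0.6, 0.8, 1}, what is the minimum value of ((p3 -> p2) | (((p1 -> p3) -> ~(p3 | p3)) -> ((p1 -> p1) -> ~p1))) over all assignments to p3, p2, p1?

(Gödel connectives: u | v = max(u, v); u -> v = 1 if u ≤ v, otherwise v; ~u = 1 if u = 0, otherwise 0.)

1.00

Every assignment gives 1. For instance at p3 = 0, p2 = 0, p1 = 0:
  (p3 -> p2): 0 ≤ 0, so result = 1
  (p1 -> p3): 0 ≤ 0, so result = 1
  (p3 | p3) = max(0, 0) = 0
  ~(p3 | p3): Gödel ¬ of 0 = 1 (operand is 0)
  ((p1 -> p3) -> ~(p3 | p3)): 1 ≤ 1, so result = 1
  (p1 -> p1): 0 ≤ 0, so result = 1
  ~p1: Gödel ¬ of 0 = 1 (operand is 0)
  ((p1 -> p1) -> ~p1): 1 ≤ 1, so result = 1
  (((p1 -> p3) -> ~(p3 | p3)) -> ((p1 -> p1) -> ~p1)): 1 ≤ 1, so result = 1
  ((p3 -> p2) | (((p1 -> p3) -> ~(p3 | p3)) -> ((p1 -> p1) -> ~p1))) = max(1, 1) = 1
All 216 assignments give value 1 — the formula is a G_6-tautology.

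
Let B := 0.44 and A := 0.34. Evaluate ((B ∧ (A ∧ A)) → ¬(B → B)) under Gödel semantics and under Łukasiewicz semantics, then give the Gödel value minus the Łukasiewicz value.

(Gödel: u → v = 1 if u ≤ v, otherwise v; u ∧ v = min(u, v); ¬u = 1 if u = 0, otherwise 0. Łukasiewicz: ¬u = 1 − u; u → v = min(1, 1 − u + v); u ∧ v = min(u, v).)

Gödel evaluation:
  (A ∧ A) = min(0.34, 0.34) = 0.34
  (B ∧ (A ∧ A)) = min(0.44, 0.34) = 0.34
  (B → B): 0.44 ≤ 0.44, so result = 1
  ¬(B → B): Gödel ¬ of 1 = 0 (operand ≠ 0)
  ((B ∧ (A ∧ A)) → ¬(B → B)): 0.34 > 0, so result = 0
  Gödel value = 0
Łukasiewicz evaluation:
  (A ∧ A) = min(0.34, 0.34) = 0.34
  (B ∧ (A ∧ A)) = min(0.44, 0.34) = 0.34
  (B → B): min(1, 1 − 0.44 + 0.44) = 1
  ¬(B → B): Łukasiewicz ¬ gives 1 − 1 = 0
  ((B ∧ (A ∧ A)) → ¬(B → B)): min(1, 1 − 0.34 + 0) = 0.66
  Łukasiewicz value = 0.66
Difference: 0 − 0.66 = -0.66

-0.66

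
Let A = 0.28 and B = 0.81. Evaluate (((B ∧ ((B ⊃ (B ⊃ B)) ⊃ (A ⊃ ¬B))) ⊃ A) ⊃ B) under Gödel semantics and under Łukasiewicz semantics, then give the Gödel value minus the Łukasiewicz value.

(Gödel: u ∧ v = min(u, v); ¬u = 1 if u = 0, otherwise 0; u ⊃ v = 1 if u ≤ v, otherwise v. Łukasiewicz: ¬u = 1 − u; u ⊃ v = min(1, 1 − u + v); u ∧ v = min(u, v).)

Gödel evaluation:
  (B ⊃ B): 0.81 ≤ 0.81, so result = 1
  (B ⊃ (B ⊃ B)): 0.81 ≤ 1, so result = 1
  ¬B: Gödel ¬ of 0.81 = 0 (operand ≠ 0)
  (A ⊃ ¬B): 0.28 > 0, so result = 0
  ((B ⊃ (B ⊃ B)) ⊃ (A ⊃ ¬B)): 1 > 0, so result = 0
  (B ∧ ((B ⊃ (B ⊃ B)) ⊃ (A ⊃ ¬B))) = min(0.81, 0) = 0
  ((B ∧ ((B ⊃ (B ⊃ B)) ⊃ (A ⊃ ¬B))) ⊃ A): 0 ≤ 0.28, so result = 1
  (((B ∧ ((B ⊃ (B ⊃ B)) ⊃ (A ⊃ ¬B))) ⊃ A) ⊃ B): 1 > 0.81, so result = 0.81
  Gödel value = 0.81
Łukasiewicz evaluation:
  (B ⊃ B): min(1, 1 − 0.81 + 0.81) = 1
  (B ⊃ (B ⊃ B)): min(1, 1 − 0.81 + 1) = 1
  ¬B: Łukasiewicz ¬ gives 1 − 0.81 = 0.19
  (A ⊃ ¬B): min(1, 1 − 0.28 + 0.19) = 0.91
  ((B ⊃ (B ⊃ B)) ⊃ (A ⊃ ¬B)): min(1, 1 − 1 + 0.91) = 0.91
  (B ∧ ((B ⊃ (B ⊃ B)) ⊃ (A ⊃ ¬B))) = min(0.81, 0.91) = 0.81
  ((B ∧ ((B ⊃ (B ⊃ B)) ⊃ (A ⊃ ¬B))) ⊃ A): min(1, 1 − 0.81 + 0.28) = 0.47
  (((B ∧ ((B ⊃ (B ⊃ B)) ⊃ (A ⊃ ¬B))) ⊃ A) ⊃ B): min(1, 1 − 0.47 + 0.81) = 1
  Łukasiewicz value = 1
Difference: 0.81 − 1 = -0.19

-0.19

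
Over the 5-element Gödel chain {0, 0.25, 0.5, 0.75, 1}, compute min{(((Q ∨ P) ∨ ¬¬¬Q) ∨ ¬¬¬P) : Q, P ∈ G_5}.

0.25

The minimum is attained at Q = 0.25, P = 0.25:
  (Q ∨ P) = max(0.25, 0.25) = 0.25
  ¬Q: Gödel ¬ of 0.25 = 0 (operand ≠ 0)
  ¬¬Q: Gödel ¬ of 0 = 1 (operand is 0)
  ¬¬¬Q: Gödel ¬ of 1 = 0 (operand ≠ 0)
  ((Q ∨ P) ∨ ¬¬¬Q) = max(0.25, 0) = 0.25
  ¬P: Gödel ¬ of 0.25 = 0 (operand ≠ 0)
  ¬¬P: Gödel ¬ of 0 = 1 (operand is 0)
  ¬¬¬P: Gödel ¬ of 1 = 0 (operand ≠ 0)
  (((Q ∨ P) ∨ ¬¬¬Q) ∨ ¬¬¬P) = max(0.25, 0) = 0.25
Checking all 25 assignments confirms none give a value below 0.25.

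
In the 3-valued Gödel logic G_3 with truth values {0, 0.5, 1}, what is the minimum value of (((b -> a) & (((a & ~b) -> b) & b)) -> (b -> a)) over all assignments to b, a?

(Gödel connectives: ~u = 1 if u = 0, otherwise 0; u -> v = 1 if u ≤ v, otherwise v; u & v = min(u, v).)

Every assignment gives 1. For instance at b = 0, a = 0:
  (b -> a): 0 ≤ 0, so result = 1
  ~b: Gödel ¬ of 0 = 1 (operand is 0)
  (a & ~b) = min(0, 1) = 0
  ((a & ~b) -> b): 0 ≤ 0, so result = 1
  (((a & ~b) -> b) & b) = min(1, 0) = 0
  ((b -> a) & (((a & ~b) -> b) & b)) = min(1, 0) = 0
  (b -> a): 0 ≤ 0, so result = 1
  (((b -> a) & (((a & ~b) -> b) & b)) -> (b -> a)): 0 ≤ 1, so result = 1
All 9 assignments give value 1 — the formula is a G_3-tautology.

1.00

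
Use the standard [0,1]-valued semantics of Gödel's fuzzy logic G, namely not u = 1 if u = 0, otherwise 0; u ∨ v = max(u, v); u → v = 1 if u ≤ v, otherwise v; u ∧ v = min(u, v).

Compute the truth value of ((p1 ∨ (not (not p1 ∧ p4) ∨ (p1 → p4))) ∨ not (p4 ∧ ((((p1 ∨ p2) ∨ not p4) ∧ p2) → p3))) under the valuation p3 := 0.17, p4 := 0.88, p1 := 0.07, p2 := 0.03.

1.00

not p1: Gödel ¬ of 0.07 = 0 (operand ≠ 0)
(not p1 ∧ p4) = min(0, 0.88) = 0
not (not p1 ∧ p4): Gödel ¬ of 0 = 1 (operand is 0)
(p1 → p4): 0.07 ≤ 0.88, so result = 1
(not (not p1 ∧ p4) ∨ (p1 → p4)) = max(1, 1) = 1
(p1 ∨ (not (not p1 ∧ p4) ∨ (p1 → p4))) = max(0.07, 1) = 1
(p1 ∨ p2) = max(0.07, 0.03) = 0.07
not p4: Gödel ¬ of 0.88 = 0 (operand ≠ 0)
((p1 ∨ p2) ∨ not p4) = max(0.07, 0) = 0.07
(((p1 ∨ p2) ∨ not p4) ∧ p2) = min(0.07, 0.03) = 0.03
((((p1 ∨ p2) ∨ not p4) ∧ p2) → p3): 0.03 ≤ 0.17, so result = 1
(p4 ∧ ((((p1 ∨ p2) ∨ not p4) ∧ p2) → p3)) = min(0.88, 1) = 0.88
not (p4 ∧ ((((p1 ∨ p2) ∨ not p4) ∧ p2) → p3)): Gödel ¬ of 0.88 = 0 (operand ≠ 0)
((p1 ∨ (not (not p1 ∧ p4) ∨ (p1 → p4))) ∨ not (p4 ∧ ((((p1 ∨ p2) ∨ not p4) ∧ p2) → p3))) = max(1, 0) = 1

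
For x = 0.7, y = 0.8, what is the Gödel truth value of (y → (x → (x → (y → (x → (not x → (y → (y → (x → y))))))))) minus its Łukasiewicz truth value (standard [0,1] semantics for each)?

Gödel evaluation:
  not x: Gödel ¬ of 0.7 = 0 (operand ≠ 0)
  (x → y): 0.7 ≤ 0.8, so result = 1
  (y → (x → y)): 0.8 ≤ 1, so result = 1
  (y → (y → (x → y))): 0.8 ≤ 1, so result = 1
  (not x → (y → (y → (x → y)))): 0 ≤ 1, so result = 1
  (x → (not x → (y → (y → (x → y))))): 0.7 ≤ 1, so result = 1
  (y → (x → (not x → (y → (y → (x → y)))))): 0.8 ≤ 1, so result = 1
  (x → (y → (x → (not x → (y → (y → (x → y))))))): 0.7 ≤ 1, so result = 1
  (x → (x → (y → (x → (not x → (y → (y → (x → y)))))))): 0.7 ≤ 1, so result = 1
  (y → (x → (x → (y → (x → (not x → (y → (y → (x → y))))))))): 0.8 ≤ 1, so result = 1
  Gödel value = 1
Łukasiewicz evaluation:
  not x: Łukasiewicz ¬ gives 1 − 0.7 = 0.3
  (x → y): min(1, 1 − 0.7 + 0.8) = 1
  (y → (x → y)): min(1, 1 − 0.8 + 1) = 1
  (y → (y → (x → y))): min(1, 1 − 0.8 + 1) = 1
  (not x → (y → (y → (x → y)))): min(1, 1 − 0.3 + 1) = 1
  (x → (not x → (y → (y → (x → y))))): min(1, 1 − 0.7 + 1) = 1
  (y → (x → (not x → (y → (y → (x → y)))))): min(1, 1 − 0.8 + 1) = 1
  (x → (y → (x → (not x → (y → (y → (x → y))))))): min(1, 1 − 0.7 + 1) = 1
  (x → (x → (y → (x → (not x → (y → (y → (x → y)))))))): min(1, 1 − 0.7 + 1) = 1
  (y → (x → (x → (y → (x → (not x → (y → (y → (x → y))))))))): min(1, 1 − 0.8 + 1) = 1
  Łukasiewicz value = 1
Difference: 1 − 1 = 0.00

0.00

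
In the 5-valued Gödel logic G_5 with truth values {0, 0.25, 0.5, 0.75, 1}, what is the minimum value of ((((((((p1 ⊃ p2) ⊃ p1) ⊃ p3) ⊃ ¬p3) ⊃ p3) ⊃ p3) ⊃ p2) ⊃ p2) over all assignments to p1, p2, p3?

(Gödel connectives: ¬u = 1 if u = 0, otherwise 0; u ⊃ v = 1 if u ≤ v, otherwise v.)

0.25

The minimum is attained at p1 = 0, p2 = 0.25, p3 = 0.25:
  (p1 ⊃ p2): 0 ≤ 0.25, so result = 1
  ((p1 ⊃ p2) ⊃ p1): 1 > 0, so result = 0
  (((p1 ⊃ p2) ⊃ p1) ⊃ p3): 0 ≤ 0.25, so result = 1
  ¬p3: Gödel ¬ of 0.25 = 0 (operand ≠ 0)
  ((((p1 ⊃ p2) ⊃ p1) ⊃ p3) ⊃ ¬p3): 1 > 0, so result = 0
  (((((p1 ⊃ p2) ⊃ p1) ⊃ p3) ⊃ ¬p3) ⊃ p3): 0 ≤ 0.25, so result = 1
  ((((((p1 ⊃ p2) ⊃ p1) ⊃ p3) ⊃ ¬p3) ⊃ p3) ⊃ p3): 1 > 0.25, so result = 0.25
  (((((((p1 ⊃ p2) ⊃ p1) ⊃ p3) ⊃ ¬p3) ⊃ p3) ⊃ p3) ⊃ p2): 0.25 ≤ 0.25, so result = 1
  ((((((((p1 ⊃ p2) ⊃ p1) ⊃ p3) ⊃ ¬p3) ⊃ p3) ⊃ p3) ⊃ p2) ⊃ p2): 1 > 0.25, so result = 0.25
Checking all 125 assignments confirms none give a value below 0.25.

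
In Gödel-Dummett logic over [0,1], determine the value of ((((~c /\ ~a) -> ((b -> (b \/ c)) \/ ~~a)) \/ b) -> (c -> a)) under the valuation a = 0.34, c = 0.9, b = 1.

0.34

~c: Gödel ¬ of 0.9 = 0 (operand ≠ 0)
~a: Gödel ¬ of 0.34 = 0 (operand ≠ 0)
(~c /\ ~a) = min(0, 0) = 0
(b \/ c) = max(1, 0.9) = 1
(b -> (b \/ c)): 1 ≤ 1, so result = 1
~a: Gödel ¬ of 0.34 = 0 (operand ≠ 0)
~~a: Gödel ¬ of 0 = 1 (operand is 0)
((b -> (b \/ c)) \/ ~~a) = max(1, 1) = 1
((~c /\ ~a) -> ((b -> (b \/ c)) \/ ~~a)): 0 ≤ 1, so result = 1
(((~c /\ ~a) -> ((b -> (b \/ c)) \/ ~~a)) \/ b) = max(1, 1) = 1
(c -> a): 0.9 > 0.34, so result = 0.34
((((~c /\ ~a) -> ((b -> (b \/ c)) \/ ~~a)) \/ b) -> (c -> a)): 1 > 0.34, so result = 0.34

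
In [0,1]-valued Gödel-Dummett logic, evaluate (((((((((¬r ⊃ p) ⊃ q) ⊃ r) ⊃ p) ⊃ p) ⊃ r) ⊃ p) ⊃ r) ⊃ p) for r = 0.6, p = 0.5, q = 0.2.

¬r: Gödel ¬ of 0.6 = 0 (operand ≠ 0)
(¬r ⊃ p): 0 ≤ 0.5, so result = 1
((¬r ⊃ p) ⊃ q): 1 > 0.2, so result = 0.2
(((¬r ⊃ p) ⊃ q) ⊃ r): 0.2 ≤ 0.6, so result = 1
((((¬r ⊃ p) ⊃ q) ⊃ r) ⊃ p): 1 > 0.5, so result = 0.5
(((((¬r ⊃ p) ⊃ q) ⊃ r) ⊃ p) ⊃ p): 0.5 ≤ 0.5, so result = 1
((((((¬r ⊃ p) ⊃ q) ⊃ r) ⊃ p) ⊃ p) ⊃ r): 1 > 0.6, so result = 0.6
(((((((¬r ⊃ p) ⊃ q) ⊃ r) ⊃ p) ⊃ p) ⊃ r) ⊃ p): 0.6 > 0.5, so result = 0.5
((((((((¬r ⊃ p) ⊃ q) ⊃ r) ⊃ p) ⊃ p) ⊃ r) ⊃ p) ⊃ r): 0.5 ≤ 0.6, so result = 1
(((((((((¬r ⊃ p) ⊃ q) ⊃ r) ⊃ p) ⊃ p) ⊃ r) ⊃ p) ⊃ r) ⊃ p): 1 > 0.5, so result = 0.5

0.50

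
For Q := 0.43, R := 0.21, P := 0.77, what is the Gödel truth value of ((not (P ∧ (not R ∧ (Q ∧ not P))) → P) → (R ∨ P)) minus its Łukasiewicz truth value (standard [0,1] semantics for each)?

0.23

Gödel evaluation:
  not R: Gödel ¬ of 0.21 = 0 (operand ≠ 0)
  not P: Gödel ¬ of 0.77 = 0 (operand ≠ 0)
  (Q ∧ not P) = min(0.43, 0) = 0
  (not R ∧ (Q ∧ not P)) = min(0, 0) = 0
  (P ∧ (not R ∧ (Q ∧ not P))) = min(0.77, 0) = 0
  not (P ∧ (not R ∧ (Q ∧ not P))): Gödel ¬ of 0 = 1 (operand is 0)
  (not (P ∧ (not R ∧ (Q ∧ not P))) → P): 1 > 0.77, so result = 0.77
  (R ∨ P) = max(0.21, 0.77) = 0.77
  ((not (P ∧ (not R ∧ (Q ∧ not P))) → P) → (R ∨ P)): 0.77 ≤ 0.77, so result = 1
  Gödel value = 1
Łukasiewicz evaluation:
  not R: Łukasiewicz ¬ gives 1 − 0.21 = 0.79
  not P: Łukasiewicz ¬ gives 1 − 0.77 = 0.23
  (Q ∧ not P) = min(0.43, 0.23) = 0.23
  (not R ∧ (Q ∧ not P)) = min(0.79, 0.23) = 0.23
  (P ∧ (not R ∧ (Q ∧ not P))) = min(0.77, 0.23) = 0.23
  not (P ∧ (not R ∧ (Q ∧ not P))): Łukasiewicz ¬ gives 1 − 0.23 = 0.77
  (not (P ∧ (not R ∧ (Q ∧ not P))) → P): min(1, 1 − 0.77 + 0.77) = 1
  (R ∨ P) = max(0.21, 0.77) = 0.77
  ((not (P ∧ (not R ∧ (Q ∧ not P))) → P) → (R ∨ P)): min(1, 1 − 1 + 0.77) = 0.77
  Łukasiewicz value = 0.77
Difference: 1 − 0.77 = 0.23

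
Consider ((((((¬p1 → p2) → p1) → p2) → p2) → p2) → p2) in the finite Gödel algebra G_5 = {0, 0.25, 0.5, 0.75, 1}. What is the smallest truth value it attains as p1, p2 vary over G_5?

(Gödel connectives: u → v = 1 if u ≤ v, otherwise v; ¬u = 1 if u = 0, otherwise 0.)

0.25

The minimum is attained at p1 = 0, p2 = 0.25:
  ¬p1: Gödel ¬ of 0 = 1 (operand is 0)
  (¬p1 → p2): 1 > 0.25, so result = 0.25
  ((¬p1 → p2) → p1): 0.25 > 0, so result = 0
  (((¬p1 → p2) → p1) → p2): 0 ≤ 0.25, so result = 1
  ((((¬p1 → p2) → p1) → p2) → p2): 1 > 0.25, so result = 0.25
  (((((¬p1 → p2) → p1) → p2) → p2) → p2): 0.25 ≤ 0.25, so result = 1
  ((((((¬p1 → p2) → p1) → p2) → p2) → p2) → p2): 1 > 0.25, so result = 0.25
Checking all 25 assignments confirms none give a value below 0.25.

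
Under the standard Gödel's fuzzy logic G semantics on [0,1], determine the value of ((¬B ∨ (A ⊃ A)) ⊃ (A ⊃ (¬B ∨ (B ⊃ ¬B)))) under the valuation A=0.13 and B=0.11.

0.00

¬B: Gödel ¬ of 0.11 = 0 (operand ≠ 0)
(A ⊃ A): 0.13 ≤ 0.13, so result = 1
(¬B ∨ (A ⊃ A)) = max(0, 1) = 1
¬B: Gödel ¬ of 0.11 = 0 (operand ≠ 0)
¬B: Gödel ¬ of 0.11 = 0 (operand ≠ 0)
(B ⊃ ¬B): 0.11 > 0, so result = 0
(¬B ∨ (B ⊃ ¬B)) = max(0, 0) = 0
(A ⊃ (¬B ∨ (B ⊃ ¬B))): 0.13 > 0, so result = 0
((¬B ∨ (A ⊃ A)) ⊃ (A ⊃ (¬B ∨ (B ⊃ ¬B)))): 1 > 0, so result = 0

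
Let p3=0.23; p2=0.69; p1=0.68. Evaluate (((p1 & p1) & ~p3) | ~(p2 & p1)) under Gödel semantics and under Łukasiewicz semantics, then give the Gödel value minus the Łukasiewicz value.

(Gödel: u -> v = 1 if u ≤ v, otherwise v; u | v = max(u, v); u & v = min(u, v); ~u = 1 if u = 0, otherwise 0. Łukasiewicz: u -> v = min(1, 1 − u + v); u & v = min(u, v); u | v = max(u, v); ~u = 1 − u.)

-0.68

Gödel evaluation:
  (p1 & p1) = min(0.68, 0.68) = 0.68
  ~p3: Gödel ¬ of 0.23 = 0 (operand ≠ 0)
  ((p1 & p1) & ~p3) = min(0.68, 0) = 0
  (p2 & p1) = min(0.69, 0.68) = 0.68
  ~(p2 & p1): Gödel ¬ of 0.68 = 0 (operand ≠ 0)
  (((p1 & p1) & ~p3) | ~(p2 & p1)) = max(0, 0) = 0
  Gödel value = 0
Łukasiewicz evaluation:
  (p1 & p1) = min(0.68, 0.68) = 0.68
  ~p3: Łukasiewicz ¬ gives 1 − 0.23 = 0.77
  ((p1 & p1) & ~p3) = min(0.68, 0.77) = 0.68
  (p2 & p1) = min(0.69, 0.68) = 0.68
  ~(p2 & p1): Łukasiewicz ¬ gives 1 − 0.68 = 0.32
  (((p1 & p1) & ~p3) | ~(p2 & p1)) = max(0.68, 0.32) = 0.68
  Łukasiewicz value = 0.68
Difference: 0 − 0.68 = -0.68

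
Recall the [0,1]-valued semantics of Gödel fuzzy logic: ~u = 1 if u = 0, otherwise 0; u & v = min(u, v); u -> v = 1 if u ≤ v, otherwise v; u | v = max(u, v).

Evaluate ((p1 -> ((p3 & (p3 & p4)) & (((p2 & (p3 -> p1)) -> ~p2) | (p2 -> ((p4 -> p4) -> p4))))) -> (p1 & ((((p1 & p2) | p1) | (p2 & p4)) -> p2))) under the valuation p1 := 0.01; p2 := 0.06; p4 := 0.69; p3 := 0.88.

0.01

(p3 & p4) = min(0.88, 0.69) = 0.69
(p3 & (p3 & p4)) = min(0.88, 0.69) = 0.69
(p3 -> p1): 0.88 > 0.01, so result = 0.01
(p2 & (p3 -> p1)) = min(0.06, 0.01) = 0.01
~p2: Gödel ¬ of 0.06 = 0 (operand ≠ 0)
((p2 & (p3 -> p1)) -> ~p2): 0.01 > 0, so result = 0
(p4 -> p4): 0.69 ≤ 0.69, so result = 1
((p4 -> p4) -> p4): 1 > 0.69, so result = 0.69
(p2 -> ((p4 -> p4) -> p4)): 0.06 ≤ 0.69, so result = 1
(((p2 & (p3 -> p1)) -> ~p2) | (p2 -> ((p4 -> p4) -> p4))) = max(0, 1) = 1
((p3 & (p3 & p4)) & (((p2 & (p3 -> p1)) -> ~p2) | (p2 -> ((p4 -> p4) -> p4)))) = min(0.69, 1) = 0.69
(p1 -> ((p3 & (p3 & p4)) & (((p2 & (p3 -> p1)) -> ~p2) | (p2 -> ((p4 -> p4) -> p4))))): 0.01 ≤ 0.69, so result = 1
(p1 & p2) = min(0.01, 0.06) = 0.01
((p1 & p2) | p1) = max(0.01, 0.01) = 0.01
(p2 & p4) = min(0.06, 0.69) = 0.06
(((p1 & p2) | p1) | (p2 & p4)) = max(0.01, 0.06) = 0.06
((((p1 & p2) | p1) | (p2 & p4)) -> p2): 0.06 ≤ 0.06, so result = 1
(p1 & ((((p1 & p2) | p1) | (p2 & p4)) -> p2)) = min(0.01, 1) = 0.01
((p1 -> ((p3 & (p3 & p4)) & (((p2 & (p3 -> p1)) -> ~p2) | (p2 -> ((p4 -> p4) -> p4))))) -> (p1 & ((((p1 & p2) | p1) | (p2 & p4)) -> p2))): 1 > 0.01, so result = 0.01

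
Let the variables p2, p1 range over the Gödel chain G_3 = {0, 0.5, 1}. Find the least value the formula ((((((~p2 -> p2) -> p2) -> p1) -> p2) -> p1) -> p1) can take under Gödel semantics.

The minimum is attained at p2 = 0, p1 = 0.5:
  ~p2: Gödel ¬ of 0 = 1 (operand is 0)
  (~p2 -> p2): 1 > 0, so result = 0
  ((~p2 -> p2) -> p2): 0 ≤ 0, so result = 1
  (((~p2 -> p2) -> p2) -> p1): 1 > 0.5, so result = 0.5
  ((((~p2 -> p2) -> p2) -> p1) -> p2): 0.5 > 0, so result = 0
  (((((~p2 -> p2) -> p2) -> p1) -> p2) -> p1): 0 ≤ 0.5, so result = 1
  ((((((~p2 -> p2) -> p2) -> p1) -> p2) -> p1) -> p1): 1 > 0.5, so result = 0.5
Checking all 9 assignments confirms none give a value below 0.50.

0.50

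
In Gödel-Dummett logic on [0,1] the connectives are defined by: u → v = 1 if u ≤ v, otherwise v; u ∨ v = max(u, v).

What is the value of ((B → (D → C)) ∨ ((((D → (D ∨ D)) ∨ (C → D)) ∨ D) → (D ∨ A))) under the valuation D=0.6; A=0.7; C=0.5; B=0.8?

0.70

(D → C): 0.6 > 0.5, so result = 0.5
(B → (D → C)): 0.8 > 0.5, so result = 0.5
(D ∨ D) = max(0.6, 0.6) = 0.6
(D → (D ∨ D)): 0.6 ≤ 0.6, so result = 1
(C → D): 0.5 ≤ 0.6, so result = 1
((D → (D ∨ D)) ∨ (C → D)) = max(1, 1) = 1
(((D → (D ∨ D)) ∨ (C → D)) ∨ D) = max(1, 0.6) = 1
(D ∨ A) = max(0.6, 0.7) = 0.7
((((D → (D ∨ D)) ∨ (C → D)) ∨ D) → (D ∨ A)): 1 > 0.7, so result = 0.7
((B → (D → C)) ∨ ((((D → (D ∨ D)) ∨ (C → D)) ∨ D) → (D ∨ A))) = max(0.5, 0.7) = 0.7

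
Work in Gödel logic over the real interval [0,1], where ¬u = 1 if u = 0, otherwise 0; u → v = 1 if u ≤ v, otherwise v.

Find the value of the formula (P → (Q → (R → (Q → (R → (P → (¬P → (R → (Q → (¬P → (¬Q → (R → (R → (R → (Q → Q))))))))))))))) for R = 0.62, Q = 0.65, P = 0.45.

¬P: Gödel ¬ of 0.45 = 0 (operand ≠ 0)
¬P: Gödel ¬ of 0.45 = 0 (operand ≠ 0)
¬Q: Gödel ¬ of 0.65 = 0 (operand ≠ 0)
(Q → Q): 0.65 ≤ 0.65, so result = 1
(R → (Q → Q)): 0.62 ≤ 1, so result = 1
(R → (R → (Q → Q))): 0.62 ≤ 1, so result = 1
(R → (R → (R → (Q → Q)))): 0.62 ≤ 1, so result = 1
(¬Q → (R → (R → (R → (Q → Q))))): 0 ≤ 1, so result = 1
(¬P → (¬Q → (R → (R → (R → (Q → Q)))))): 0 ≤ 1, so result = 1
(Q → (¬P → (¬Q → (R → (R → (R → (Q → Q))))))): 0.65 ≤ 1, so result = 1
(R → (Q → (¬P → (¬Q → (R → (R → (R → (Q → Q)))))))): 0.62 ≤ 1, so result = 1
(¬P → (R → (Q → (¬P → (¬Q → (R → (R → (R → (Q → Q))))))))): 0 ≤ 1, so result = 1
(P → (¬P → (R → (Q → (¬P → (¬Q → (R → (R → (R → (Q → Q)))))))))): 0.45 ≤ 1, so result = 1
(R → (P → (¬P → (R → (Q → (¬P → (¬Q → (R → (R → (R → (Q → Q))))))))))): 0.62 ≤ 1, so result = 1
(Q → (R → (P → (¬P → (R → (Q → (¬P → (¬Q → (R → (R → (R → (Q → Q)))))))))))): 0.65 ≤ 1, so result = 1
(R → (Q → (R → (P → (¬P → (R → (Q → (¬P → (¬Q → (R → (R → (R → (Q → Q))))))))))))): 0.62 ≤ 1, so result = 1
(Q → (R → (Q → (R → (P → (¬P → (R → (Q → (¬P → (¬Q → (R → (R → (R → (Q → Q)))))))))))))): 0.65 ≤ 1, so result = 1
(P → (Q → (R → (Q → (R → (P → (¬P → (R → (Q → (¬P → (¬Q → (R → (R → (R → (Q → Q))))))))))))))): 0.45 ≤ 1, so result = 1

1.00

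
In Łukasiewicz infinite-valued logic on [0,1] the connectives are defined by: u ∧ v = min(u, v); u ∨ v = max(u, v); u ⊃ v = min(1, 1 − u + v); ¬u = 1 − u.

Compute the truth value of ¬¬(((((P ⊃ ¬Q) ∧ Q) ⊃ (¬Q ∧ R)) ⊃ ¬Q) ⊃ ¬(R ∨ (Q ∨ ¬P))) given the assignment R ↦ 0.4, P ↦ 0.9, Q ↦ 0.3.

¬Q: Łukasiewicz ¬ gives 1 − 0.3 = 0.7
(P ⊃ ¬Q): min(1, 1 − 0.9 + 0.7) = 0.8
((P ⊃ ¬Q) ∧ Q) = min(0.8, 0.3) = 0.3
¬Q: Łukasiewicz ¬ gives 1 − 0.3 = 0.7
(¬Q ∧ R) = min(0.7, 0.4) = 0.4
(((P ⊃ ¬Q) ∧ Q) ⊃ (¬Q ∧ R)): min(1, 1 − 0.3 + 0.4) = 1
¬Q: Łukasiewicz ¬ gives 1 − 0.3 = 0.7
((((P ⊃ ¬Q) ∧ Q) ⊃ (¬Q ∧ R)) ⊃ ¬Q): min(1, 1 − 1 + 0.7) = 0.7
¬P: Łukasiewicz ¬ gives 1 − 0.9 = 0.1
(Q ∨ ¬P) = max(0.3, 0.1) = 0.3
(R ∨ (Q ∨ ¬P)) = max(0.4, 0.3) = 0.4
¬(R ∨ (Q ∨ ¬P)): Łukasiewicz ¬ gives 1 − 0.4 = 0.6
(((((P ⊃ ¬Q) ∧ Q) ⊃ (¬Q ∧ R)) ⊃ ¬Q) ⊃ ¬(R ∨ (Q ∨ ¬P))): min(1, 1 − 0.7 + 0.6) = 0.9
¬(((((P ⊃ ¬Q) ∧ Q) ⊃ (¬Q ∧ R)) ⊃ ¬Q) ⊃ ¬(R ∨ (Q ∨ ¬P))): Łukasiewicz ¬ gives 1 − 0.9 = 0.1
¬¬(((((P ⊃ ¬Q) ∧ Q) ⊃ (¬Q ∧ R)) ⊃ ¬Q) ⊃ ¬(R ∨ (Q ∨ ¬P))): Łukasiewicz ¬ gives 1 − 0.1 = 0.9

0.90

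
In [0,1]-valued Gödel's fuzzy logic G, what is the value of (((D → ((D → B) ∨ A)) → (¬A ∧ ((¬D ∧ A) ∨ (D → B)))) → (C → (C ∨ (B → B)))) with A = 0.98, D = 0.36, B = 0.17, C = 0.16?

1.00

(D → B): 0.36 > 0.17, so result = 0.17
((D → B) ∨ A) = max(0.17, 0.98) = 0.98
(D → ((D → B) ∨ A)): 0.36 ≤ 0.98, so result = 1
¬A: Gödel ¬ of 0.98 = 0 (operand ≠ 0)
¬D: Gödel ¬ of 0.36 = 0 (operand ≠ 0)
(¬D ∧ A) = min(0, 0.98) = 0
(D → B): 0.36 > 0.17, so result = 0.17
((¬D ∧ A) ∨ (D → B)) = max(0, 0.17) = 0.17
(¬A ∧ ((¬D ∧ A) ∨ (D → B))) = min(0, 0.17) = 0
((D → ((D → B) ∨ A)) → (¬A ∧ ((¬D ∧ A) ∨ (D → B)))): 1 > 0, so result = 0
(B → B): 0.17 ≤ 0.17, so result = 1
(C ∨ (B → B)) = max(0.16, 1) = 1
(C → (C ∨ (B → B))): 0.16 ≤ 1, so result = 1
(((D → ((D → B) ∨ A)) → (¬A ∧ ((¬D ∧ A) ∨ (D → B)))) → (C → (C ∨ (B → B)))): 0 ≤ 1, so result = 1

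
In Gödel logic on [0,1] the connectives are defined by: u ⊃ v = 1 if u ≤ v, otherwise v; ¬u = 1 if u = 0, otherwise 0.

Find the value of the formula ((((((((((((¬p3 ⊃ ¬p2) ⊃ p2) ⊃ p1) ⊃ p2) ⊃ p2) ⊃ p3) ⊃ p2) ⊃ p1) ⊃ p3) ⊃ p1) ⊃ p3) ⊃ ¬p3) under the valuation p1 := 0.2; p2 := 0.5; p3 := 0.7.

¬p3: Gödel ¬ of 0.7 = 0 (operand ≠ 0)
¬p2: Gödel ¬ of 0.5 = 0 (operand ≠ 0)
(¬p3 ⊃ ¬p2): 0 ≤ 0, so result = 1
((¬p3 ⊃ ¬p2) ⊃ p2): 1 > 0.5, so result = 0.5
(((¬p3 ⊃ ¬p2) ⊃ p2) ⊃ p1): 0.5 > 0.2, so result = 0.2
((((¬p3 ⊃ ¬p2) ⊃ p2) ⊃ p1) ⊃ p2): 0.2 ≤ 0.5, so result = 1
(((((¬p3 ⊃ ¬p2) ⊃ p2) ⊃ p1) ⊃ p2) ⊃ p2): 1 > 0.5, so result = 0.5
((((((¬p3 ⊃ ¬p2) ⊃ p2) ⊃ p1) ⊃ p2) ⊃ p2) ⊃ p3): 0.5 ≤ 0.7, so result = 1
(((((((¬p3 ⊃ ¬p2) ⊃ p2) ⊃ p1) ⊃ p2) ⊃ p2) ⊃ p3) ⊃ p2): 1 > 0.5, so result = 0.5
((((((((¬p3 ⊃ ¬p2) ⊃ p2) ⊃ p1) ⊃ p2) ⊃ p2) ⊃ p3) ⊃ p2) ⊃ p1): 0.5 > 0.2, so result = 0.2
(((((((((¬p3 ⊃ ¬p2) ⊃ p2) ⊃ p1) ⊃ p2) ⊃ p2) ⊃ p3) ⊃ p2) ⊃ p1) ⊃ p3): 0.2 ≤ 0.7, so result = 1
((((((((((¬p3 ⊃ ¬p2) ⊃ p2) ⊃ p1) ⊃ p2) ⊃ p2) ⊃ p3) ⊃ p2) ⊃ p1) ⊃ p3) ⊃ p1): 1 > 0.2, so result = 0.2
(((((((((((¬p3 ⊃ ¬p2) ⊃ p2) ⊃ p1) ⊃ p2) ⊃ p2) ⊃ p3) ⊃ p2) ⊃ p1) ⊃ p3) ⊃ p1) ⊃ p3): 0.2 ≤ 0.7, so result = 1
¬p3: Gödel ¬ of 0.7 = 0 (operand ≠ 0)
((((((((((((¬p3 ⊃ ¬p2) ⊃ p2) ⊃ p1) ⊃ p2) ⊃ p2) ⊃ p3) ⊃ p2) ⊃ p1) ⊃ p3) ⊃ p1) ⊃ p3) ⊃ ¬p3): 1 > 0, so result = 0

0.00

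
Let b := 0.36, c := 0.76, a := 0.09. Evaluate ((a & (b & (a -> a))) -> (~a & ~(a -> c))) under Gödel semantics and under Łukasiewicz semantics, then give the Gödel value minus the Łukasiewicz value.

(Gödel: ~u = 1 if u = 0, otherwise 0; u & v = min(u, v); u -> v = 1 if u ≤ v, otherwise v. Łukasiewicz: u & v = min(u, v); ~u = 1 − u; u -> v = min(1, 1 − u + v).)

Gödel evaluation:
  (a -> a): 0.09 ≤ 0.09, so result = 1
  (b & (a -> a)) = min(0.36, 1) = 0.36
  (a & (b & (a -> a))) = min(0.09, 0.36) = 0.09
  ~a: Gödel ¬ of 0.09 = 0 (operand ≠ 0)
  (a -> c): 0.09 ≤ 0.76, so result = 1
  ~(a -> c): Gödel ¬ of 1 = 0 (operand ≠ 0)
  (~a & ~(a -> c)) = min(0, 0) = 0
  ((a & (b & (a -> a))) -> (~a & ~(a -> c))): 0.09 > 0, so result = 0
  Gödel value = 0
Łukasiewicz evaluation:
  (a -> a): min(1, 1 − 0.09 + 0.09) = 1
  (b & (a -> a)) = min(0.36, 1) = 0.36
  (a & (b & (a -> a))) = min(0.09, 0.36) = 0.09
  ~a: Łukasiewicz ¬ gives 1 − 0.09 = 0.91
  (a -> c): min(1, 1 − 0.09 + 0.76) = 1
  ~(a -> c): Łukasiewicz ¬ gives 1 − 1 = 0
  (~a & ~(a -> c)) = min(0.91, 0) = 0
  ((a & (b & (a -> a))) -> (~a & ~(a -> c))): min(1, 1 − 0.09 + 0) = 0.91
  Łukasiewicz value = 0.91
Difference: 0 − 0.91 = -0.91

-0.91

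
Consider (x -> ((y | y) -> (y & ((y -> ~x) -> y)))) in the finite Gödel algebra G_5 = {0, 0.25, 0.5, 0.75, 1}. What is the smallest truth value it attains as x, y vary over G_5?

1.00

Every assignment gives 1. For instance at x = 0, y = 0:
  (y | y) = max(0, 0) = 0
  ~x: Gödel ¬ of 0 = 1 (operand is 0)
  (y -> ~x): 0 ≤ 1, so result = 1
  ((y -> ~x) -> y): 1 > 0, so result = 0
  (y & ((y -> ~x) -> y)) = min(0, 0) = 0
  ((y | y) -> (y & ((y -> ~x) -> y))): 0 ≤ 0, so result = 1
  (x -> ((y | y) -> (y & ((y -> ~x) -> y)))): 0 ≤ 1, so result = 1
All 25 assignments give value 1 — the formula is a G_5-tautology.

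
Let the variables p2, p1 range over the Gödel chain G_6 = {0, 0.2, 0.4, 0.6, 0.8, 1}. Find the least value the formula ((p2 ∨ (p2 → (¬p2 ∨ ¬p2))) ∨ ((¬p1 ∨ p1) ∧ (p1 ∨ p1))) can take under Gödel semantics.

0.20

The minimum is attained at p2 = 0.2, p1 = 0:
  ¬p2: Gödel ¬ of 0.2 = 0 (operand ≠ 0)
  ¬p2: Gödel ¬ of 0.2 = 0 (operand ≠ 0)
  (¬p2 ∨ ¬p2) = max(0, 0) = 0
  (p2 → (¬p2 ∨ ¬p2)): 0.2 > 0, so result = 0
  (p2 ∨ (p2 → (¬p2 ∨ ¬p2))) = max(0.2, 0) = 0.2
  ¬p1: Gödel ¬ of 0 = 1 (operand is 0)
  (¬p1 ∨ p1) = max(1, 0) = 1
  (p1 ∨ p1) = max(0, 0) = 0
  ((¬p1 ∨ p1) ∧ (p1 ∨ p1)) = min(1, 0) = 0
  ((p2 ∨ (p2 → (¬p2 ∨ ¬p2))) ∨ ((¬p1 ∨ p1) ∧ (p1 ∨ p1))) = max(0.2, 0) = 0.2
Checking all 36 assignments confirms none give a value below 0.20.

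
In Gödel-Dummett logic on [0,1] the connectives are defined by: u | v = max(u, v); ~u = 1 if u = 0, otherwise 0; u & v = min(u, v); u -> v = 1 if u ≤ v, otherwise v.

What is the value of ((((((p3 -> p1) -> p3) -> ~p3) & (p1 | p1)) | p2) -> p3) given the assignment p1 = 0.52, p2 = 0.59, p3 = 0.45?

(p3 -> p1): 0.45 ≤ 0.52, so result = 1
((p3 -> p1) -> p3): 1 > 0.45, so result = 0.45
~p3: Gödel ¬ of 0.45 = 0 (operand ≠ 0)
(((p3 -> p1) -> p3) -> ~p3): 0.45 > 0, so result = 0
(p1 | p1) = max(0.52, 0.52) = 0.52
((((p3 -> p1) -> p3) -> ~p3) & (p1 | p1)) = min(0, 0.52) = 0
(((((p3 -> p1) -> p3) -> ~p3) & (p1 | p1)) | p2) = max(0, 0.59) = 0.59
((((((p3 -> p1) -> p3) -> ~p3) & (p1 | p1)) | p2) -> p3): 0.59 > 0.45, so result = 0.45

0.45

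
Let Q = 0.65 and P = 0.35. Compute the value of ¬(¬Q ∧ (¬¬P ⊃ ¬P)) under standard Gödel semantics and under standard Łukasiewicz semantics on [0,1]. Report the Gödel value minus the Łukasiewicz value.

0.35

Gödel evaluation:
  ¬Q: Gödel ¬ of 0.65 = 0 (operand ≠ 0)
  ¬P: Gödel ¬ of 0.35 = 0 (operand ≠ 0)
  ¬¬P: Gödel ¬ of 0 = 1 (operand is 0)
  ¬P: Gödel ¬ of 0.35 = 0 (operand ≠ 0)
  (¬¬P ⊃ ¬P): 1 > 0, so result = 0
  (¬Q ∧ (¬¬P ⊃ ¬P)) = min(0, 0) = 0
  ¬(¬Q ∧ (¬¬P ⊃ ¬P)): Gödel ¬ of 0 = 1 (operand is 0)
  Gödel value = 1
Łukasiewicz evaluation:
  ¬Q: Łukasiewicz ¬ gives 1 − 0.65 = 0.35
  ¬P: Łukasiewicz ¬ gives 1 − 0.35 = 0.65
  ¬¬P: Łukasiewicz ¬ gives 1 − 0.65 = 0.35
  ¬P: Łukasiewicz ¬ gives 1 − 0.35 = 0.65
  (¬¬P ⊃ ¬P): min(1, 1 − 0.35 + 0.65) = 1
  (¬Q ∧ (¬¬P ⊃ ¬P)) = min(0.35, 1) = 0.35
  ¬(¬Q ∧ (¬¬P ⊃ ¬P)): Łukasiewicz ¬ gives 1 − 0.35 = 0.65
  Łukasiewicz value = 0.65
Difference: 1 − 0.65 = 0.35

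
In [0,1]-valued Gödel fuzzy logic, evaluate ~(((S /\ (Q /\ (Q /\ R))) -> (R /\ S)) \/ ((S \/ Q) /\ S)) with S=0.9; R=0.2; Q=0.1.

0.00

(Q /\ R) = min(0.1, 0.2) = 0.1
(Q /\ (Q /\ R)) = min(0.1, 0.1) = 0.1
(S /\ (Q /\ (Q /\ R))) = min(0.9, 0.1) = 0.1
(R /\ S) = min(0.2, 0.9) = 0.2
((S /\ (Q /\ (Q /\ R))) -> (R /\ S)): 0.1 ≤ 0.2, so result = 1
(S \/ Q) = max(0.9, 0.1) = 0.9
((S \/ Q) /\ S) = min(0.9, 0.9) = 0.9
(((S /\ (Q /\ (Q /\ R))) -> (R /\ S)) \/ ((S \/ Q) /\ S)) = max(1, 0.9) = 1
~(((S /\ (Q /\ (Q /\ R))) -> (R /\ S)) \/ ((S \/ Q) /\ S)): Gödel ¬ of 1 = 0 (operand ≠ 0)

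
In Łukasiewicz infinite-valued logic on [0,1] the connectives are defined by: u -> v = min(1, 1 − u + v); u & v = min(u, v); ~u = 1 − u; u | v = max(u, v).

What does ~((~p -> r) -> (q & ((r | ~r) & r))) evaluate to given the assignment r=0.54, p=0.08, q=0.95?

~p: Łukasiewicz ¬ gives 1 − 0.08 = 0.92
(~p -> r): min(1, 1 − 0.92 + 0.54) = 0.62
~r: Łukasiewicz ¬ gives 1 − 0.54 = 0.46
(r | ~r) = max(0.54, 0.46) = 0.54
((r | ~r) & r) = min(0.54, 0.54) = 0.54
(q & ((r | ~r) & r)) = min(0.95, 0.54) = 0.54
((~p -> r) -> (q & ((r | ~r) & r))): min(1, 1 − 0.62 + 0.54) = 0.92
~((~p -> r) -> (q & ((r | ~r) & r))): Łukasiewicz ¬ gives 1 − 0.92 = 0.08

0.08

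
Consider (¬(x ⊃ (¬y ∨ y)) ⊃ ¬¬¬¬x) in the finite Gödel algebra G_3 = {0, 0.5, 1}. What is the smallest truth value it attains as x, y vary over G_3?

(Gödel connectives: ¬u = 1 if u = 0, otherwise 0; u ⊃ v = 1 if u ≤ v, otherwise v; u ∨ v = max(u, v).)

1.00

Every assignment gives 1. For instance at x = 0, y = 0:
  ¬y: Gödel ¬ of 0 = 1 (operand is 0)
  (¬y ∨ y) = max(1, 0) = 1
  (x ⊃ (¬y ∨ y)): 0 ≤ 1, so result = 1
  ¬(x ⊃ (¬y ∨ y)): Gödel ¬ of 1 = 0 (operand ≠ 0)
  ¬x: Gödel ¬ of 0 = 1 (operand is 0)
  ¬¬x: Gödel ¬ of 1 = 0 (operand ≠ 0)
  ¬¬¬x: Gödel ¬ of 0 = 1 (operand is 0)
  ¬¬¬¬x: Gödel ¬ of 1 = 0 (operand ≠ 0)
  (¬(x ⊃ (¬y ∨ y)) ⊃ ¬¬¬¬x): 0 ≤ 0, so result = 1
All 9 assignments give value 1 — the formula is a G_3-tautology.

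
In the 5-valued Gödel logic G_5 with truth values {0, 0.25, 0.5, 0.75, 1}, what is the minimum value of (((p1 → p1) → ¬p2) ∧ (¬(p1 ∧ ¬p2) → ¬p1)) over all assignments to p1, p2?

0.00

The minimum is attained at p1 = 0, p2 = 0.25:
  (p1 → p1): 0 ≤ 0, so result = 1
  ¬p2: Gödel ¬ of 0.25 = 0 (operand ≠ 0)
  ((p1 → p1) → ¬p2): 1 > 0, so result = 0
  ¬p2: Gödel ¬ of 0.25 = 0 (operand ≠ 0)
  (p1 ∧ ¬p2) = min(0, 0) = 0
  ¬(p1 ∧ ¬p2): Gödel ¬ of 0 = 1 (operand is 0)
  ¬p1: Gödel ¬ of 0 = 1 (operand is 0)
  (¬(p1 ∧ ¬p2) → ¬p1): 1 ≤ 1, so result = 1
  (((p1 → p1) → ¬p2) ∧ (¬(p1 ∧ ¬p2) → ¬p1)) = min(0, 1) = 0
Checking all 25 assignments confirms none give a value below 0.00.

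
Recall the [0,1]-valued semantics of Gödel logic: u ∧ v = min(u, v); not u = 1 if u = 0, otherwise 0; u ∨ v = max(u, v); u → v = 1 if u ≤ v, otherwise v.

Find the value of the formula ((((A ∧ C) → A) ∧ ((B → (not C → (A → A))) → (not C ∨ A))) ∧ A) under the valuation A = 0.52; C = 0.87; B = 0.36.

(A ∧ C) = min(0.52, 0.87) = 0.52
((A ∧ C) → A): 0.52 ≤ 0.52, so result = 1
not C: Gödel ¬ of 0.87 = 0 (operand ≠ 0)
(A → A): 0.52 ≤ 0.52, so result = 1
(not C → (A → A)): 0 ≤ 1, so result = 1
(B → (not C → (A → A))): 0.36 ≤ 1, so result = 1
not C: Gödel ¬ of 0.87 = 0 (operand ≠ 0)
(not C ∨ A) = max(0, 0.52) = 0.52
((B → (not C → (A → A))) → (not C ∨ A)): 1 > 0.52, so result = 0.52
(((A ∧ C) → A) ∧ ((B → (not C → (A → A))) → (not C ∨ A))) = min(1, 0.52) = 0.52
((((A ∧ C) → A) ∧ ((B → (not C → (A → A))) → (not C ∨ A))) ∧ A) = min(0.52, 0.52) = 0.52

0.52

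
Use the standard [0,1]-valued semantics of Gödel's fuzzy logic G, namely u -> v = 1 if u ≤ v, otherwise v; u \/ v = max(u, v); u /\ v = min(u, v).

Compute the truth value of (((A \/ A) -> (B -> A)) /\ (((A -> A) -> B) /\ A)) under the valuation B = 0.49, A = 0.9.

(A \/ A) = max(0.9, 0.9) = 0.9
(B -> A): 0.49 ≤ 0.9, so result = 1
((A \/ A) -> (B -> A)): 0.9 ≤ 1, so result = 1
(A -> A): 0.9 ≤ 0.9, so result = 1
((A -> A) -> B): 1 > 0.49, so result = 0.49
(((A -> A) -> B) /\ A) = min(0.49, 0.9) = 0.49
(((A \/ A) -> (B -> A)) /\ (((A -> A) -> B) /\ A)) = min(1, 0.49) = 0.49

0.49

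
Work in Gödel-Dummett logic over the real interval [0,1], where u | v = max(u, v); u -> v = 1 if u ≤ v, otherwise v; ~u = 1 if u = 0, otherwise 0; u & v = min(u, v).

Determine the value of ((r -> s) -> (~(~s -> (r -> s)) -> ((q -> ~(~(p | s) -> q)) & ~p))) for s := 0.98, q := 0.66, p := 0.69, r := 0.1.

1.00

(r -> s): 0.1 ≤ 0.98, so result = 1
~s: Gödel ¬ of 0.98 = 0 (operand ≠ 0)
(r -> s): 0.1 ≤ 0.98, so result = 1
(~s -> (r -> s)): 0 ≤ 1, so result = 1
~(~s -> (r -> s)): Gödel ¬ of 1 = 0 (operand ≠ 0)
(p | s) = max(0.69, 0.98) = 0.98
~(p | s): Gödel ¬ of 0.98 = 0 (operand ≠ 0)
(~(p | s) -> q): 0 ≤ 0.66, so result = 1
~(~(p | s) -> q): Gödel ¬ of 1 = 0 (operand ≠ 0)
(q -> ~(~(p | s) -> q)): 0.66 > 0, so result = 0
~p: Gödel ¬ of 0.69 = 0 (operand ≠ 0)
((q -> ~(~(p | s) -> q)) & ~p) = min(0, 0) = 0
(~(~s -> (r -> s)) -> ((q -> ~(~(p | s) -> q)) & ~p)): 0 ≤ 0, so result = 1
((r -> s) -> (~(~s -> (r -> s)) -> ((q -> ~(~(p | s) -> q)) & ~p))): 1 ≤ 1, so result = 1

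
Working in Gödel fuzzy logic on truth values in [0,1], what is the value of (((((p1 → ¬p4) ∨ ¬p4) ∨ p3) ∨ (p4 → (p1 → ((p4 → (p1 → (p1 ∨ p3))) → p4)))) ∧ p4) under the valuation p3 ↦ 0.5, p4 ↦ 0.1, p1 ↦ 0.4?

0.10

¬p4: Gödel ¬ of 0.1 = 0 (operand ≠ 0)
(p1 → ¬p4): 0.4 > 0, so result = 0
¬p4: Gödel ¬ of 0.1 = 0 (operand ≠ 0)
((p1 → ¬p4) ∨ ¬p4) = max(0, 0) = 0
(((p1 → ¬p4) ∨ ¬p4) ∨ p3) = max(0, 0.5) = 0.5
(p1 ∨ p3) = max(0.4, 0.5) = 0.5
(p1 → (p1 ∨ p3)): 0.4 ≤ 0.5, so result = 1
(p4 → (p1 → (p1 ∨ p3))): 0.1 ≤ 1, so result = 1
((p4 → (p1 → (p1 ∨ p3))) → p4): 1 > 0.1, so result = 0.1
(p1 → ((p4 → (p1 → (p1 ∨ p3))) → p4)): 0.4 > 0.1, so result = 0.1
(p4 → (p1 → ((p4 → (p1 → (p1 ∨ p3))) → p4))): 0.1 ≤ 0.1, so result = 1
((((p1 → ¬p4) ∨ ¬p4) ∨ p3) ∨ (p4 → (p1 → ((p4 → (p1 → (p1 ∨ p3))) → p4)))) = max(0.5, 1) = 1
(((((p1 → ¬p4) ∨ ¬p4) ∨ p3) ∨ (p4 → (p1 → ((p4 → (p1 → (p1 ∨ p3))) → p4)))) ∧ p4) = min(1, 0.1) = 0.1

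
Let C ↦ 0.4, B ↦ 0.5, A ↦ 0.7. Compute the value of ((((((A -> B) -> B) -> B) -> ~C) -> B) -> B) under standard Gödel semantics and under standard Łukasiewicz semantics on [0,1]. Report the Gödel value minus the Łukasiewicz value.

-0.30

Gödel evaluation:
  (A -> B): 0.7 > 0.5, so result = 0.5
  ((A -> B) -> B): 0.5 ≤ 0.5, so result = 1
  (((A -> B) -> B) -> B): 1 > 0.5, so result = 0.5
  ~C: Gödel ¬ of 0.4 = 0 (operand ≠ 0)
  ((((A -> B) -> B) -> B) -> ~C): 0.5 > 0, so result = 0
  (((((A -> B) -> B) -> B) -> ~C) -> B): 0 ≤ 0.5, so result = 1
  ((((((A -> B) -> B) -> B) -> ~C) -> B) -> B): 1 > 0.5, so result = 0.5
  Gödel value = 0.5
Łukasiewicz evaluation:
  (A -> B): min(1, 1 − 0.7 + 0.5) = 0.8
  ((A -> B) -> B): min(1, 1 − 0.8 + 0.5) = 0.7
  (((A -> B) -> B) -> B): min(1, 1 − 0.7 + 0.5) = 0.8
  ~C: Łukasiewicz ¬ gives 1 − 0.4 = 0.6
  ((((A -> B) -> B) -> B) -> ~C): min(1, 1 − 0.8 + 0.6) = 0.8
  (((((A -> B) -> B) -> B) -> ~C) -> B): min(1, 1 − 0.8 + 0.5) = 0.7
  ((((((A -> B) -> B) -> B) -> ~C) -> B) -> B): min(1, 1 − 0.7 + 0.5) = 0.8
  Łukasiewicz value = 0.8
Difference: 0.5 − 0.8 = -0.30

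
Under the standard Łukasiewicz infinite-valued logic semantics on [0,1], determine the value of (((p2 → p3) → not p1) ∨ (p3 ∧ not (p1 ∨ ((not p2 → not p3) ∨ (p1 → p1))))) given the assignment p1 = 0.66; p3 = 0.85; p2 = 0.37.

0.34

(p2 → p3): min(1, 1 − 0.37 + 0.85) = 1
not p1: Łukasiewicz ¬ gives 1 − 0.66 = 0.34
((p2 → p3) → not p1): min(1, 1 − 1 + 0.34) = 0.34
not p2: Łukasiewicz ¬ gives 1 − 0.37 = 0.63
not p3: Łukasiewicz ¬ gives 1 − 0.85 = 0.15
(not p2 → not p3): min(1, 1 − 0.63 + 0.15) = 0.52
(p1 → p1): min(1, 1 − 0.66 + 0.66) = 1
((not p2 → not p3) ∨ (p1 → p1)) = max(0.52, 1) = 1
(p1 ∨ ((not p2 → not p3) ∨ (p1 → p1))) = max(0.66, 1) = 1
not (p1 ∨ ((not p2 → not p3) ∨ (p1 → p1))): Łukasiewicz ¬ gives 1 − 1 = 0
(p3 ∧ not (p1 ∨ ((not p2 → not p3) ∨ (p1 → p1)))) = min(0.85, 0) = 0
(((p2 → p3) → not p1) ∨ (p3 ∧ not (p1 ∨ ((not p2 → not p3) ∨ (p1 → p1))))) = max(0.34, 0) = 0.34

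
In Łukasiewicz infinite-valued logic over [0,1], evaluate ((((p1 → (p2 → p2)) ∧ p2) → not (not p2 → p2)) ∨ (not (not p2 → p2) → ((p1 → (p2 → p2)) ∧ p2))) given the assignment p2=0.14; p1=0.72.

1.00

(p2 → p2): min(1, 1 − 0.14 + 0.14) = 1
(p1 → (p2 → p2)): min(1, 1 − 0.72 + 1) = 1
((p1 → (p2 → p2)) ∧ p2) = min(1, 0.14) = 0.14
not p2: Łukasiewicz ¬ gives 1 − 0.14 = 0.86
(not p2 → p2): min(1, 1 − 0.86 + 0.14) = 0.28
not (not p2 → p2): Łukasiewicz ¬ gives 1 − 0.28 = 0.72
(((p1 → (p2 → p2)) ∧ p2) → not (not p2 → p2)): min(1, 1 − 0.14 + 0.72) = 1
not p2: Łukasiewicz ¬ gives 1 − 0.14 = 0.86
(not p2 → p2): min(1, 1 − 0.86 + 0.14) = 0.28
not (not p2 → p2): Łukasiewicz ¬ gives 1 − 0.28 = 0.72
(p2 → p2): min(1, 1 − 0.14 + 0.14) = 1
(p1 → (p2 → p2)): min(1, 1 − 0.72 + 1) = 1
((p1 → (p2 → p2)) ∧ p2) = min(1, 0.14) = 0.14
(not (not p2 → p2) → ((p1 → (p2 → p2)) ∧ p2)): min(1, 1 − 0.72 + 0.14) = 0.42
((((p1 → (p2 → p2)) ∧ p2) → not (not p2 → p2)) ∨ (not (not p2 → p2) → ((p1 → (p2 → p2)) ∧ p2))) = max(1, 0.42) = 1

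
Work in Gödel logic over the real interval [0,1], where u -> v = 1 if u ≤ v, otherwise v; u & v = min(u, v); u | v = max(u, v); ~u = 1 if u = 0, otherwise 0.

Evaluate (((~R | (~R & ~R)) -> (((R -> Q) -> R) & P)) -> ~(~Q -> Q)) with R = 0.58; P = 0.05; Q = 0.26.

0.00

~R: Gödel ¬ of 0.58 = 0 (operand ≠ 0)
~R: Gödel ¬ of 0.58 = 0 (operand ≠ 0)
~R: Gödel ¬ of 0.58 = 0 (operand ≠ 0)
(~R & ~R) = min(0, 0) = 0
(~R | (~R & ~R)) = max(0, 0) = 0
(R -> Q): 0.58 > 0.26, so result = 0.26
((R -> Q) -> R): 0.26 ≤ 0.58, so result = 1
(((R -> Q) -> R) & P) = min(1, 0.05) = 0.05
((~R | (~R & ~R)) -> (((R -> Q) -> R) & P)): 0 ≤ 0.05, so result = 1
~Q: Gödel ¬ of 0.26 = 0 (operand ≠ 0)
(~Q -> Q): 0 ≤ 0.26, so result = 1
~(~Q -> Q): Gödel ¬ of 1 = 0 (operand ≠ 0)
(((~R | (~R & ~R)) -> (((R -> Q) -> R) & P)) -> ~(~Q -> Q)): 1 > 0, so result = 0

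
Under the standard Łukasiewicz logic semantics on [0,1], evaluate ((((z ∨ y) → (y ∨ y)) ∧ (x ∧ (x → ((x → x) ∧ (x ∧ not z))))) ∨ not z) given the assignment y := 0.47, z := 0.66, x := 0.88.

0.46

(z ∨ y) = max(0.66, 0.47) = 0.66
(y ∨ y) = max(0.47, 0.47) = 0.47
((z ∨ y) → (y ∨ y)): min(1, 1 − 0.66 + 0.47) = 0.81
(x → x): min(1, 1 − 0.88 + 0.88) = 1
not z: Łukasiewicz ¬ gives 1 − 0.66 = 0.34
(x ∧ not z) = min(0.88, 0.34) = 0.34
((x → x) ∧ (x ∧ not z)) = min(1, 0.34) = 0.34
(x → ((x → x) ∧ (x ∧ not z))): min(1, 1 − 0.88 + 0.34) = 0.46
(x ∧ (x → ((x → x) ∧ (x ∧ not z)))) = min(0.88, 0.46) = 0.46
(((z ∨ y) → (y ∨ y)) ∧ (x ∧ (x → ((x → x) ∧ (x ∧ not z))))) = min(0.81, 0.46) = 0.46
not z: Łukasiewicz ¬ gives 1 − 0.66 = 0.34
((((z ∨ y) → (y ∨ y)) ∧ (x ∧ (x → ((x → x) ∧ (x ∧ not z))))) ∨ not z) = max(0.46, 0.34) = 0.46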